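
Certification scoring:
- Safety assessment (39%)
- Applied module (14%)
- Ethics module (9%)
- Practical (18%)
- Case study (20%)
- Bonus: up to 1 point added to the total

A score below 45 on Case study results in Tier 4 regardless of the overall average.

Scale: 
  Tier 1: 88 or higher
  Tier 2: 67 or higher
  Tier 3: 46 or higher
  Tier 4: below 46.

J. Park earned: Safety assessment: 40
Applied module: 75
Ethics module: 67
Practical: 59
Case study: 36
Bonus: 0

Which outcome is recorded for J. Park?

Tier 4

Case study score 36 < 45: minimum not met.
Weighted total:
  Safety assessment 40 × 0.39 = 15.6
  Applied module 75 × 0.14 = 10.5
  Ethics module 67 × 0.09 = 6.03
  Practical 59 × 0.18 = 10.62
  Case study 36 × 0.2 = 7.2
Sum = 49.95
Bonus: 49.95 + 0 = 49.95
Because the Case study minimum was not met, the result is Tier 4.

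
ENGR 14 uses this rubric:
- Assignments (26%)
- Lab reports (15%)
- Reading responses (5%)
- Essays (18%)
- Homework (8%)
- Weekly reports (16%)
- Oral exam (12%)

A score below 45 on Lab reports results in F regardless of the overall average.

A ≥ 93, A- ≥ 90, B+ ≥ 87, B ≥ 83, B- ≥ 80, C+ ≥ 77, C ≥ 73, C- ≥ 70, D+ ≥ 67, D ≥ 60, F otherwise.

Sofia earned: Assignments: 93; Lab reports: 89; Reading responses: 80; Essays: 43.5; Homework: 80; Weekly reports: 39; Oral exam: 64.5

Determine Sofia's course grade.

D+

Lab reports score 89 ≥ 45: minimum met.
Weighted total:
  Assignments 93 × 0.26 = 24.18
  Lab reports 89 × 0.15 = 13.35
  Reading responses 80 × 0.05 = 4
  Essays 43.5 × 0.18 = 7.83
  Homework 80 × 0.08 = 6.4
  Weekly reports 39 × 0.16 = 6.24
  Oral exam 64.5 × 0.12 = 7.74
Sum = 69.74
69.74 is ≥ 67 and < 70 → D+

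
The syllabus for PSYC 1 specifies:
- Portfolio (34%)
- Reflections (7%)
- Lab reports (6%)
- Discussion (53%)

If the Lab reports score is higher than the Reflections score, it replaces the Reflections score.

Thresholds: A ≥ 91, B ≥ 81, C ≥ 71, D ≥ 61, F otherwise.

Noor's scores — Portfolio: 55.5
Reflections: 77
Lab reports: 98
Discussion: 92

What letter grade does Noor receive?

C

Lab reports (98) > Reflections (77), so Reflections counts as 98.
Weighted total:
  Portfolio 55.5 × 0.34 = 18.87
  Reflections 98 × 0.07 = 6.86
  Lab reports 98 × 0.06 = 5.88
  Discussion 92 × 0.53 = 48.76
Sum = 80.37
80.37 is ≥ 71 and < 81 → C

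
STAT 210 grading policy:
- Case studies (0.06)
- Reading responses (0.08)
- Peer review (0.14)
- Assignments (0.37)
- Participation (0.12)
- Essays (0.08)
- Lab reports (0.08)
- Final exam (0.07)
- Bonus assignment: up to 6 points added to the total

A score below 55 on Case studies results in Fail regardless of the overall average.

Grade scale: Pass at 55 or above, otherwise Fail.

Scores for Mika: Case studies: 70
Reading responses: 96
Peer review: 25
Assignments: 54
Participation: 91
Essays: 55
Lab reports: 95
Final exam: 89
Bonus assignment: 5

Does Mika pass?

Case studies score 70 ≥ 55: minimum met.
Weighted total:
  Case studies 70 × 0.06 = 4.2
  Reading responses 96 × 0.08 = 7.68
  Peer review 25 × 0.14 = 3.5
  Assignments 54 × 0.37 = 19.98
  Participation 91 × 0.12 = 10.92
  Essays 55 × 0.08 = 4.4
  Lab reports 95 × 0.08 = 7.6
  Final exam 89 × 0.07 = 6.23
Sum = 64.51
Bonus assignment: 64.51 + 5 = 69.51
69.51 ≥ 55 → Pass

Pass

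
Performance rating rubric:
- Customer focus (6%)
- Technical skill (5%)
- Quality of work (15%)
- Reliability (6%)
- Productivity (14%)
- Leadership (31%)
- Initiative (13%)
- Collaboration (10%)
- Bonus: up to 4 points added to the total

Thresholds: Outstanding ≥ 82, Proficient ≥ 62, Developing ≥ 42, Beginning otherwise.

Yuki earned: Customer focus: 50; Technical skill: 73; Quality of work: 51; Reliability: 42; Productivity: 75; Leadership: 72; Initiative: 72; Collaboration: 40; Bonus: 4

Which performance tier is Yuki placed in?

Proficient

Weighted total:
  Customer focus 50 × 0.06 = 3
  Technical skill 73 × 0.05 = 3.65
  Quality of work 51 × 0.15 = 7.65
  Reliability 42 × 0.06 = 2.52
  Productivity 75 × 0.14 = 10.5
  Leadership 72 × 0.31 = 22.32
  Initiative 72 × 0.13 = 9.36
  Collaboration 40 × 0.1 = 4
Sum = 63
Bonus: 63 + 4 = 67
67 is ≥ 62 and < 82 → Proficient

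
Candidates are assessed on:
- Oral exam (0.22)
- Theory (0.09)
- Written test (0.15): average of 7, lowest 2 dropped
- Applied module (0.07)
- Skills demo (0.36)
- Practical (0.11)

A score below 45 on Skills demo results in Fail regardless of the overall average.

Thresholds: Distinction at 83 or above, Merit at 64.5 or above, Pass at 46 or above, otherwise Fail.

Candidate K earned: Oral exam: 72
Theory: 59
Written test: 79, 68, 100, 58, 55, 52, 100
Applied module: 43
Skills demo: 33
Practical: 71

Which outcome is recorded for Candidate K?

Written test: drop 52, 55 → average of remaining 5 = 405/5 = 81
Skills demo score 33 < 45: minimum not met.
Weighted total:
  Oral exam 72 × 0.22 = 15.84
  Theory 59 × 0.09 = 5.31
  Written test 81 × 0.15 = 12.15
  Applied module 43 × 0.07 = 3.01
  Skills demo 33 × 0.36 = 11.88
  Practical 71 × 0.11 = 7.81
Sum = 56
Because the Skills demo minimum was not met, the result is Fail.

Fail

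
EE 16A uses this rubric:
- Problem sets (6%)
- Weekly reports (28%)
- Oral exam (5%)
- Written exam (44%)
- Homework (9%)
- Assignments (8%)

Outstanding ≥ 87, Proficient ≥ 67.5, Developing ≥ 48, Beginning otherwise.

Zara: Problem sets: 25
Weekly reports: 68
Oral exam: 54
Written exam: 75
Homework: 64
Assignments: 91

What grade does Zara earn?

Weighted total:
  Problem sets 25 × 0.06 = 1.5
  Weekly reports 68 × 0.28 = 19.04
  Oral exam 54 × 0.05 = 2.7
  Written exam 75 × 0.44 = 33
  Homework 64 × 0.09 = 5.76
  Assignments 91 × 0.08 = 7.28
Sum = 69.28
69.28 is ≥ 67.5 and < 87 → Proficient

Proficient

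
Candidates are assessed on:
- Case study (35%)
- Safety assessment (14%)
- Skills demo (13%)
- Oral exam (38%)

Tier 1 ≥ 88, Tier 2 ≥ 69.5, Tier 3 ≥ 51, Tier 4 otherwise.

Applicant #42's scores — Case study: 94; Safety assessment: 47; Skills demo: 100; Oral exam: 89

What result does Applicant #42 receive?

Weighted total:
  Case study 94 × 0.35 = 32.9
  Safety assessment 47 × 0.14 = 6.58
  Skills demo 100 × 0.13 = 13
  Oral exam 89 × 0.38 = 33.82
Sum = 86.3
86.3 is ≥ 69.5 and < 88 → Tier 2

Tier 2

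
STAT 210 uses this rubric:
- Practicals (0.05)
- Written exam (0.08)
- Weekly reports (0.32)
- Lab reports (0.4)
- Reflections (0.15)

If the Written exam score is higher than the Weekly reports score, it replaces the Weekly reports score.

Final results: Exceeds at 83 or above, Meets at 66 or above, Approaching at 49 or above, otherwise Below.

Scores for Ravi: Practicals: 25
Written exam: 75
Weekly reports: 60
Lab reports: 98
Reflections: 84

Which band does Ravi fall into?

Written exam (75) > Weekly reports (60), so Weekly reports counts as 75.
Weighted total:
  Practicals 25 × 0.05 = 1.25
  Written exam 75 × 0.08 = 6
  Weekly reports 75 × 0.32 = 24
  Lab reports 98 × 0.4 = 39.2
  Reflections 84 × 0.15 = 12.6
Sum = 83.05
83.05 ≥ 83 → Exceeds

Exceeds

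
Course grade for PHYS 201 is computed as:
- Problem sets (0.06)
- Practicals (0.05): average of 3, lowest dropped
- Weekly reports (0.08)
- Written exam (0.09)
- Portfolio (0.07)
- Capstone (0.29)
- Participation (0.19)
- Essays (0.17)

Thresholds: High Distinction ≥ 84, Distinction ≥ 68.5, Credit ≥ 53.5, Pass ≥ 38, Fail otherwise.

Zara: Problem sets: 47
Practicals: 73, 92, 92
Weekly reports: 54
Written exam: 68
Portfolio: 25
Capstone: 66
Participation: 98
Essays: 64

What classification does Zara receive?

Practicals: drop 73 → average of remaining 2 = 184/2 = 92
Weighted total:
  Problem sets 47 × 0.06 = 2.82
  Practicals 92 × 0.05 = 4.6
  Weekly reports 54 × 0.08 = 4.32
  Written exam 68 × 0.09 = 6.12
  Portfolio 25 × 0.07 = 1.75
  Capstone 66 × 0.29 = 19.14
  Participation 98 × 0.19 = 18.62
  Essays 64 × 0.17 = 10.88
Sum = 68.25
68.25 is ≥ 53.5 and < 68.5 → Credit

Credit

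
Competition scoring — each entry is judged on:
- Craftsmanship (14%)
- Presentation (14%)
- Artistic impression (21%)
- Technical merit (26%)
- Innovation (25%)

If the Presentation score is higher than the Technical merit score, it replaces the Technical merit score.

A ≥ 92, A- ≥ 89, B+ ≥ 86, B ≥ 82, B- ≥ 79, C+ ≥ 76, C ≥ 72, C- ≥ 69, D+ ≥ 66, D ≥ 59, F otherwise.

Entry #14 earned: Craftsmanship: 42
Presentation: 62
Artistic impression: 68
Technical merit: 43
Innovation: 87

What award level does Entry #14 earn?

D+

Presentation (62) > Technical merit (43), so Technical merit counts as 62.
Weighted total:
  Craftsmanship 42 × 0.14 = 5.88
  Presentation 62 × 0.14 = 8.68
  Artistic impression 68 × 0.21 = 14.28
  Technical merit 62 × 0.26 = 16.12
  Innovation 87 × 0.25 = 21.75
Sum = 66.71
66.71 is ≥ 66 and < 69 → D+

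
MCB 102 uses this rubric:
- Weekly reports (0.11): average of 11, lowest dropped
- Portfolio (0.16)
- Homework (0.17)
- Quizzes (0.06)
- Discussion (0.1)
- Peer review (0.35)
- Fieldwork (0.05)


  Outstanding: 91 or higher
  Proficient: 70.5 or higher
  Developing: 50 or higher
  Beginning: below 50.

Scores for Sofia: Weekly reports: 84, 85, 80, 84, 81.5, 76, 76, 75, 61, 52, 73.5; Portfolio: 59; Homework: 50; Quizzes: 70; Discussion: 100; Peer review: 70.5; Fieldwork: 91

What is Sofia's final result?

Weekly reports: drop 52 → average of remaining 10 = 776/10 = 77.6
Weighted total:
  Weekly reports 77.6 × 0.11 = 8.536
  Portfolio 59 × 0.16 = 9.44
  Homework 50 × 0.17 = 8.5
  Quizzes 70 × 0.06 = 4.2
  Discussion 100 × 0.1 = 10
  Peer review 70.5 × 0.35 = 24.675
  Fieldwork 91 × 0.05 = 4.55
Sum = 69.901
69.901 is ≥ 50 and < 70.5 → Developing

Developing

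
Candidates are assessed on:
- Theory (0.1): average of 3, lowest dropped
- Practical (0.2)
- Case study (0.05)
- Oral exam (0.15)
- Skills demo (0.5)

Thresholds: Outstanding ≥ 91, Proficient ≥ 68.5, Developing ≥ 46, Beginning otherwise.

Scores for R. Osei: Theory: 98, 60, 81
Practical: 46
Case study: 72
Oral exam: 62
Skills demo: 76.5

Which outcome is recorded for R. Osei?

Theory: drop 60 → average of remaining 2 = 179/2 = 89.5
Weighted total:
  Theory 89.5 × 0.1 = 8.95
  Practical 46 × 0.2 = 9.2
  Case study 72 × 0.05 = 3.6
  Oral exam 62 × 0.15 = 9.3
  Skills demo 76.5 × 0.5 = 38.25
Sum = 69.3
69.3 is ≥ 68.5 and < 91 → Proficient

Proficient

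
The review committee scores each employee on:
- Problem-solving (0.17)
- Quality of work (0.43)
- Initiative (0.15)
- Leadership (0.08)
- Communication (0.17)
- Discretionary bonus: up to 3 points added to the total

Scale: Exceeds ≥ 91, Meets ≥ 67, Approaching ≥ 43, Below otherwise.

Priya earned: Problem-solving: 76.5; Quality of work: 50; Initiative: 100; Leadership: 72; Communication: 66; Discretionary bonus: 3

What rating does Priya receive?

Weighted total:
  Problem-solving 76.5 × 0.17 = 13.005
  Quality of work 50 × 0.43 = 21.5
  Initiative 100 × 0.15 = 15
  Leadership 72 × 0.08 = 5.76
  Communication 66 × 0.17 = 11.22
Sum = 66.485
Discretionary bonus: 66.485 + 3 = 69.485
69.485 is ≥ 67 and < 91 → Meets

Meets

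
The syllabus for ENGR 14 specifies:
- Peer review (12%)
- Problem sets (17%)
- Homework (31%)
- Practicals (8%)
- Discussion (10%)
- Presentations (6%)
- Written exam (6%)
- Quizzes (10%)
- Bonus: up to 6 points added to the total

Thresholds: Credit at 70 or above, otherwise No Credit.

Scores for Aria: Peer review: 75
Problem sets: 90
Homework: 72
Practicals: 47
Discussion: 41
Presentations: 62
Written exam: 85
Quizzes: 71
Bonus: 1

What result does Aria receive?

Credit

Weighted total:
  Peer review 75 × 0.12 = 9
  Problem sets 90 × 0.17 = 15.3
  Homework 72 × 0.31 = 22.32
  Practicals 47 × 0.08 = 3.76
  Discussion 41 × 0.1 = 4.1
  Presentations 62 × 0.06 = 3.72
  Written exam 85 × 0.06 = 5.1
  Quizzes 71 × 0.1 = 7.1
Sum = 70.4
Bonus: 70.4 + 1 = 71.4
71.4 ≥ 70 → Credit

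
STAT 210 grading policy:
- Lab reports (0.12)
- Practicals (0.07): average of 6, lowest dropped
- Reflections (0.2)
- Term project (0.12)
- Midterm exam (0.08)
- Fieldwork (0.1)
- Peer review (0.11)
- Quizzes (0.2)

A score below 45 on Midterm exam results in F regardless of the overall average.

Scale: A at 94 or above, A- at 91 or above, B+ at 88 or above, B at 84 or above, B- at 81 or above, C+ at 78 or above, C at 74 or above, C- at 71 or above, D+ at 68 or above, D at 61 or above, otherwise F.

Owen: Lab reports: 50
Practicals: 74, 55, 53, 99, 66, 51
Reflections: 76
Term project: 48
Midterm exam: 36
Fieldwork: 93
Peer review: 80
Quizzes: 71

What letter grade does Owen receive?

Practicals: drop 51 → average of remaining 5 = 347/5 = 69.4
Midterm exam score 36 < 45: minimum not met.
Weighted total:
  Lab reports 50 × 0.12 = 6
  Practicals 69.4 × 0.07 = 4.858
  Reflections 76 × 0.2 = 15.2
  Term project 48 × 0.12 = 5.76
  Midterm exam 36 × 0.08 = 2.88
  Fieldwork 93 × 0.1 = 9.3
  Peer review 80 × 0.11 = 8.8
  Quizzes 71 × 0.2 = 14.2
Sum = 66.998
Because the Midterm exam minimum was not met, the result is F.

F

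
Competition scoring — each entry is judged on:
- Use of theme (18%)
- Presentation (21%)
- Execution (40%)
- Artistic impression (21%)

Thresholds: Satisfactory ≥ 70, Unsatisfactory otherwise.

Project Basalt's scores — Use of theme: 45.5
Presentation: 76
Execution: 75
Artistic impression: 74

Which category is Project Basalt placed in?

Weighted total:
  Use of theme 45.5 × 0.18 = 8.19
  Presentation 76 × 0.21 = 15.96
  Execution 75 × 0.4 = 30
  Artistic impression 74 × 0.21 = 15.54
Sum = 69.69
69.69 < 70 → Unsatisfactory

Unsatisfactory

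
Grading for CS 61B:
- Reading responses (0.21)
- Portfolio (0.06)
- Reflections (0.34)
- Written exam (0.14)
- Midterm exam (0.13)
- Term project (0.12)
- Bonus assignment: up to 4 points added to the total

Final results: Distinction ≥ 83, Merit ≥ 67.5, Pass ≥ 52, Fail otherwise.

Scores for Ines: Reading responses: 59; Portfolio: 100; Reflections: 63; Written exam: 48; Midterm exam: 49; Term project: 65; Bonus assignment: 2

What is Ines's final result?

Pass

Weighted total:
  Reading responses 59 × 0.21 = 12.39
  Portfolio 100 × 0.06 = 6
  Reflections 63 × 0.34 = 21.42
  Written exam 48 × 0.14 = 6.72
  Midterm exam 49 × 0.13 = 6.37
  Term project 65 × 0.12 = 7.8
Sum = 60.7
Bonus assignment: 60.7 + 2 = 62.7
62.7 is ≥ 52 and < 67.5 → Pass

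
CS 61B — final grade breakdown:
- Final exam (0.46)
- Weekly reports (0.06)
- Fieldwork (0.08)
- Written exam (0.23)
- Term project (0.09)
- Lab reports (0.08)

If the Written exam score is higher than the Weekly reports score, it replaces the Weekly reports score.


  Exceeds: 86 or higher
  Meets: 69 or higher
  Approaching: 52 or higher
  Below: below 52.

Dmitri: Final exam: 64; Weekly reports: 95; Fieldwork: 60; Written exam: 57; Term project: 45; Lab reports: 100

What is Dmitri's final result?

Written exam (57) ≤ Weekly reports (95), so Weekly reports stays at 95.
Weighted total:
  Final exam 64 × 0.46 = 29.44
  Weekly reports 95 × 0.06 = 5.7
  Fieldwork 60 × 0.08 = 4.8
  Written exam 57 × 0.23 = 13.11
  Term project 45 × 0.09 = 4.05
  Lab reports 100 × 0.08 = 8
Sum = 65.1
65.1 is ≥ 52 and < 69 → Approaching

Approaching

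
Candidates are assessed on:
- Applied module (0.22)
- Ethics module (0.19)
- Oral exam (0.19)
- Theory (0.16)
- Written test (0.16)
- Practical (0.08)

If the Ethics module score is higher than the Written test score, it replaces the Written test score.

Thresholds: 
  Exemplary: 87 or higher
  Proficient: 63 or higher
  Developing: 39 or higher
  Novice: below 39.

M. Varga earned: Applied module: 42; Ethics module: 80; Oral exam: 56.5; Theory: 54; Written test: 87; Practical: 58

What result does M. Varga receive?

Ethics module (80) ≤ Written test (87), so Written test stays at 87.
Weighted total:
  Applied module 42 × 0.22 = 9.24
  Ethics module 80 × 0.19 = 15.2
  Oral exam 56.5 × 0.19 = 10.735
  Theory 54 × 0.16 = 8.64
  Written test 87 × 0.16 = 13.92
  Practical 58 × 0.08 = 4.64
Sum = 62.375
62.375 is ≥ 39 and < 63 → Developing

Developing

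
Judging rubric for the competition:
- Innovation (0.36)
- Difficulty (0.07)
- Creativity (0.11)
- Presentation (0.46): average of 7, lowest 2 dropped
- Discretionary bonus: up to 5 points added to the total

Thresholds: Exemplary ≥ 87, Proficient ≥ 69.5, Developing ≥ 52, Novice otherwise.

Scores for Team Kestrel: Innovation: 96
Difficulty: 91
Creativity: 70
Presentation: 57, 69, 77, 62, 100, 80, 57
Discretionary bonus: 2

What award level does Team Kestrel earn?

Proficient

Presentation: drop 57, 57 → average of remaining 5 = 388/5 = 77.6
Weighted total:
  Innovation 96 × 0.36 = 34.56
  Difficulty 91 × 0.07 = 6.37
  Creativity 70 × 0.11 = 7.7
  Presentation 77.6 × 0.46 = 35.696
Sum = 84.326
Discretionary bonus: 84.326 + 2 = 86.326
86.326 is ≥ 69.5 and < 87 → Proficient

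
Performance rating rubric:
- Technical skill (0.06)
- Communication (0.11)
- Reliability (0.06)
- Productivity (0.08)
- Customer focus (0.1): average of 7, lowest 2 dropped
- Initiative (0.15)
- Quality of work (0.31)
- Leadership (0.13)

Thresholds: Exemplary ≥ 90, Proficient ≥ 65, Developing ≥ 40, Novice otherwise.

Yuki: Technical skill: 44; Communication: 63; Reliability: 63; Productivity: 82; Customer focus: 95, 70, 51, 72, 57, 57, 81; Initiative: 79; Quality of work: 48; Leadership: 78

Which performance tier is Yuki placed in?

Developing

Customer focus: drop 51, 57 → average of remaining 5 = 375/5 = 75
Weighted total:
  Technical skill 44 × 0.06 = 2.64
  Communication 63 × 0.11 = 6.93
  Reliability 63 × 0.06 = 3.78
  Productivity 82 × 0.08 = 6.56
  Customer focus 75 × 0.1 = 7.5
  Initiative 79 × 0.15 = 11.85
  Quality of work 48 × 0.31 = 14.88
  Leadership 78 × 0.13 = 10.14
Sum = 64.28
64.28 is ≥ 40 and < 65 → Developing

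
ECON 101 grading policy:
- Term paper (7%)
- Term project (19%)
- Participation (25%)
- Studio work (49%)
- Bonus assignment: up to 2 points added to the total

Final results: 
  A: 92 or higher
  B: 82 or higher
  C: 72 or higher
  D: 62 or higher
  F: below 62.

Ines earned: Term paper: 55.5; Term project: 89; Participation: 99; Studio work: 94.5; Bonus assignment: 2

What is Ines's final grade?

Weighted total:
  Term paper 55.5 × 0.07 = 3.885
  Term project 89 × 0.19 = 16.91
  Participation 99 × 0.25 = 24.75
  Studio work 94.5 × 0.49 = 46.305
Sum = 91.85
Bonus assignment: 91.85 + 2 = 93.85
93.85 ≥ 92 → A

A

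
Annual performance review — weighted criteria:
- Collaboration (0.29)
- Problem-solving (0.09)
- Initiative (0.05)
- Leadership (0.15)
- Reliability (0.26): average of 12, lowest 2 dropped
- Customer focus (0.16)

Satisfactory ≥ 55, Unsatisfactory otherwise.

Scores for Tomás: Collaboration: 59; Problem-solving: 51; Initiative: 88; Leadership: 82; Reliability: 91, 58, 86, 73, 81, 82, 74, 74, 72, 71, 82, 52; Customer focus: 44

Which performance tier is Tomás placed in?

Satisfactory

Reliability: drop 52, 58 → average of remaining 10 = 786/10 = 78.6
Weighted total:
  Collaboration 59 × 0.29 = 17.11
  Problem-solving 51 × 0.09 = 4.59
  Initiative 88 × 0.05 = 4.4
  Leadership 82 × 0.15 = 12.3
  Reliability 78.6 × 0.26 = 20.436
  Customer focus 44 × 0.16 = 7.04
Sum = 65.876
65.876 ≥ 55 → Satisfactory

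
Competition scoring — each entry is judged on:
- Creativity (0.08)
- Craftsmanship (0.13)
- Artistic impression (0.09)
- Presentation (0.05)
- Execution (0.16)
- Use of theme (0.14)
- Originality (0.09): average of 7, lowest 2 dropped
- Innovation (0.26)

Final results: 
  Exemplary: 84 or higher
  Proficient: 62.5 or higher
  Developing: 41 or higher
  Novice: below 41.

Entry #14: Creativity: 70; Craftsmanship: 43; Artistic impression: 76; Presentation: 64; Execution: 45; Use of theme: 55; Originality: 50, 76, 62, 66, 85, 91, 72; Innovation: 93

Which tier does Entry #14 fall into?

Proficient

Originality: drop 50, 62 → average of remaining 5 = 390/5 = 78
Weighted total:
  Creativity 70 × 0.08 = 5.6
  Craftsmanship 43 × 0.13 = 5.59
  Artistic impression 76 × 0.09 = 6.84
  Presentation 64 × 0.05 = 3.2
  Execution 45 × 0.16 = 7.2
  Use of theme 55 × 0.14 = 7.7
  Originality 78 × 0.09 = 7.02
  Innovation 93 × 0.26 = 24.18
Sum = 67.33
67.33 is ≥ 62.5 and < 84 → Proficient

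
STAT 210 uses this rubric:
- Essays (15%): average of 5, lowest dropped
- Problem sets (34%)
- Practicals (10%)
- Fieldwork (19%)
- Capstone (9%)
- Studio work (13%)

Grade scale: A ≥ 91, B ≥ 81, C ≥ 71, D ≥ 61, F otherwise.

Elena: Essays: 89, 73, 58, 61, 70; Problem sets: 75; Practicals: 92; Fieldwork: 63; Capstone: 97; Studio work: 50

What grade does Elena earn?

Essays: drop 58 → average of remaining 4 = 293/4 = 73.25
Weighted total:
  Essays 73.25 × 0.15 = 10.9875
  Problem sets 75 × 0.34 = 25.5
  Practicals 92 × 0.1 = 9.2
  Fieldwork 63 × 0.19 = 11.97
  Capstone 97 × 0.09 = 8.73
  Studio work 50 × 0.13 = 6.5
Sum = 72.8875
72.8875 is ≥ 71 and < 81 → C

C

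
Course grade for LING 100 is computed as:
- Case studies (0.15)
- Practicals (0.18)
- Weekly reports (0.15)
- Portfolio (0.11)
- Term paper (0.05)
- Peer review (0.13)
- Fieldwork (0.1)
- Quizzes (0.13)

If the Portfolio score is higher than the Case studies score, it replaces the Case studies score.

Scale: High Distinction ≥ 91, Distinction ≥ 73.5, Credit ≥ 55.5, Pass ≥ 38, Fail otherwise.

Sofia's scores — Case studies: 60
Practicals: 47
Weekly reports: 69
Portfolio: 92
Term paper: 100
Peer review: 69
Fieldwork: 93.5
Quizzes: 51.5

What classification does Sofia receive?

Credit

Portfolio (92) > Case studies (60), so Case studies counts as 92.
Weighted total:
  Case studies 92 × 0.15 = 13.8
  Practicals 47 × 0.18 = 8.46
  Weekly reports 69 × 0.15 = 10.35
  Portfolio 92 × 0.11 = 10.12
  Term paper 100 × 0.05 = 5
  Peer review 69 × 0.13 = 8.97
  Fieldwork 93.5 × 0.1 = 9.35
  Quizzes 51.5 × 0.13 = 6.695
Sum = 72.745
72.745 is ≥ 55.5 and < 73.5 → Credit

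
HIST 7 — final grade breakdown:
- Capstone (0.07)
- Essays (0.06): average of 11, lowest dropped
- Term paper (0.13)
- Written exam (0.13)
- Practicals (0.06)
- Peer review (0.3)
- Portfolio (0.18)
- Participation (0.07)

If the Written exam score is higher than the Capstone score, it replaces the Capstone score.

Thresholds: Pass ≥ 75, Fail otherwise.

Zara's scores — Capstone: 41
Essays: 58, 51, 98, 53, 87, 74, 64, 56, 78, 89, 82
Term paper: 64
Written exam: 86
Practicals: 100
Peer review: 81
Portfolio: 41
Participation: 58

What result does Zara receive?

Fail

Essays: drop 51 → average of remaining 10 = 739/10 = 73.9
Written exam (86) > Capstone (41), so Capstone counts as 86.
Weighted total:
  Capstone 86 × 0.07 = 6.02
  Essays 73.9 × 0.06 = 4.434
  Term paper 64 × 0.13 = 8.32
  Written exam 86 × 0.13 = 11.18
  Practicals 100 × 0.06 = 6
  Peer review 81 × 0.3 = 24.3
  Portfolio 41 × 0.18 = 7.38
  Participation 58 × 0.07 = 4.06
Sum = 71.694
71.694 < 75 → Fail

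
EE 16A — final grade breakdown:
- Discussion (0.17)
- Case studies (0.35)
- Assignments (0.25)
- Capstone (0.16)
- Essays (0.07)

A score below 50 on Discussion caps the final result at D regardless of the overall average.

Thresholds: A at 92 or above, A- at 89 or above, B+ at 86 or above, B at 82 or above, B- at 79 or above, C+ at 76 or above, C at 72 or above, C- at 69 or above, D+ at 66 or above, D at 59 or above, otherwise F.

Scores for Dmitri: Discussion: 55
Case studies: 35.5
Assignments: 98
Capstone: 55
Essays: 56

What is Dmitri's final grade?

F

Discussion score 55 ≥ 50: minimum met.
Weighted total:
  Discussion 55 × 0.17 = 9.35
  Case studies 35.5 × 0.35 = 12.425
  Assignments 98 × 0.25 = 24.5
  Capstone 55 × 0.16 = 8.8
  Essays 56 × 0.07 = 3.92
Sum = 58.995
58.995 < 59 → F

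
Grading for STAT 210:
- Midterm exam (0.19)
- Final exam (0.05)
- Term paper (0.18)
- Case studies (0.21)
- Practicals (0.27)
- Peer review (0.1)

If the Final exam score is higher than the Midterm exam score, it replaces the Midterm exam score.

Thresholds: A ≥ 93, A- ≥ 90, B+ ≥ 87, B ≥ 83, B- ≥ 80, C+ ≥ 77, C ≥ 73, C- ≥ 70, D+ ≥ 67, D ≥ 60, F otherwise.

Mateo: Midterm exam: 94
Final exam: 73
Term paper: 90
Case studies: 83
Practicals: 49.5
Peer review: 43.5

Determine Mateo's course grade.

C-

Final exam (73) ≤ Midterm exam (94), so Midterm exam stays at 94.
Weighted total:
  Midterm exam 94 × 0.19 = 17.86
  Final exam 73 × 0.05 = 3.65
  Term paper 90 × 0.18 = 16.2
  Case studies 83 × 0.21 = 17.43
  Practicals 49.5 × 0.27 = 13.365
  Peer review 43.5 × 0.1 = 4.35
Sum = 72.855
72.855 is ≥ 70 and < 73 → C-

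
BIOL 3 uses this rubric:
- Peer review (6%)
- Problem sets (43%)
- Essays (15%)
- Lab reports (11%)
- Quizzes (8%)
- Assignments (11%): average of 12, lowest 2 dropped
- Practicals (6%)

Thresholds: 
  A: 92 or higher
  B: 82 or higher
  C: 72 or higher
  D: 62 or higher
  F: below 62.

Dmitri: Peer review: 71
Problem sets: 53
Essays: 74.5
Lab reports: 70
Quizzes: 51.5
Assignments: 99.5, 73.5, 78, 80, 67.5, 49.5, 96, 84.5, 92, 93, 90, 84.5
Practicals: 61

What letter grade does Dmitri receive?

Assignments: drop 49.5, 67.5 → average of remaining 10 = 871/10 = 87.1
Weighted total:
  Peer review 71 × 0.06 = 4.26
  Problem sets 53 × 0.43 = 22.79
  Essays 74.5 × 0.15 = 11.175
  Lab reports 70 × 0.11 = 7.7
  Quizzes 51.5 × 0.08 = 4.12
  Assignments 87.1 × 0.11 = 9.581
  Practicals 61 × 0.06 = 3.66
Sum = 63.286
63.286 is ≥ 62 and < 72 → D

D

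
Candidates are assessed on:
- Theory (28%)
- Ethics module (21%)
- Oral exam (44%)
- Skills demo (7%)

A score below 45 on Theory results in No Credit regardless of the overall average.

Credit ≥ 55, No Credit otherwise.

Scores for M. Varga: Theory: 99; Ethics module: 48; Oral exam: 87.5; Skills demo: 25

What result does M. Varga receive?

Credit

Theory score 99 ≥ 45: minimum met.
Weighted total:
  Theory 99 × 0.28 = 27.72
  Ethics module 48 × 0.21 = 10.08
  Oral exam 87.5 × 0.44 = 38.5
  Skills demo 25 × 0.07 = 1.75
Sum = 78.05
78.05 ≥ 55 → Credit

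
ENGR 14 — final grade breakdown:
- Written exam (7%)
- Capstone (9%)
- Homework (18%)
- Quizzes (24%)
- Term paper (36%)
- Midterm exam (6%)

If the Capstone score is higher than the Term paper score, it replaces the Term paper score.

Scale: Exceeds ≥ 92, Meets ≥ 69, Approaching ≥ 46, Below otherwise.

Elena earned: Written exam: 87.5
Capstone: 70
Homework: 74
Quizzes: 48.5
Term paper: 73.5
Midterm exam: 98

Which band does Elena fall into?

Capstone (70) ≤ Term paper (73.5), so Term paper stays at 73.5.
Weighted total:
  Written exam 87.5 × 0.07 = 6.125
  Capstone 70 × 0.09 = 6.3
  Homework 74 × 0.18 = 13.32
  Quizzes 48.5 × 0.24 = 11.64
  Term paper 73.5 × 0.36 = 26.46
  Midterm exam 98 × 0.06 = 5.88
Sum = 69.725
69.725 is ≥ 69 and < 92 → Meets

Meets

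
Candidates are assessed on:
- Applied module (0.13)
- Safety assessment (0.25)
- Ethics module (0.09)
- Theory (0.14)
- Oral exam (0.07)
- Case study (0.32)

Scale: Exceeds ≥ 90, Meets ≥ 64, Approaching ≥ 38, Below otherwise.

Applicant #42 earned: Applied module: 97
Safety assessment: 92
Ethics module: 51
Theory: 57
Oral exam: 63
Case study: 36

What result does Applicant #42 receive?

Meets

Weighted total:
  Applied module 97 × 0.13 = 12.61
  Safety assessment 92 × 0.25 = 23
  Ethics module 51 × 0.09 = 4.59
  Theory 57 × 0.14 = 7.98
  Oral exam 63 × 0.07 = 4.41
  Case study 36 × 0.32 = 11.52
Sum = 64.11
64.11 is ≥ 64 and < 90 → Meets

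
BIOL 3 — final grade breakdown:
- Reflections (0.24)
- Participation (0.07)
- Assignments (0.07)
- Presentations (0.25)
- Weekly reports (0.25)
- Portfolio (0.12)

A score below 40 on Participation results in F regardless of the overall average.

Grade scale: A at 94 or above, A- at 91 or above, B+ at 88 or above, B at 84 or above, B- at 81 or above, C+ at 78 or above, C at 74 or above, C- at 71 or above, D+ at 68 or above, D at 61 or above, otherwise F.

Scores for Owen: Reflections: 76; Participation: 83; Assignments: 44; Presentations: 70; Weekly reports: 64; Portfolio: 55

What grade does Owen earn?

Participation score 83 ≥ 40: minimum met.
Weighted total:
  Reflections 76 × 0.24 = 18.24
  Participation 83 × 0.07 = 5.81
  Assignments 44 × 0.07 = 3.08
  Presentations 70 × 0.25 = 17.5
  Weekly reports 64 × 0.25 = 16
  Portfolio 55 × 0.12 = 6.6
Sum = 67.23
67.23 is ≥ 61 and < 68 → D

D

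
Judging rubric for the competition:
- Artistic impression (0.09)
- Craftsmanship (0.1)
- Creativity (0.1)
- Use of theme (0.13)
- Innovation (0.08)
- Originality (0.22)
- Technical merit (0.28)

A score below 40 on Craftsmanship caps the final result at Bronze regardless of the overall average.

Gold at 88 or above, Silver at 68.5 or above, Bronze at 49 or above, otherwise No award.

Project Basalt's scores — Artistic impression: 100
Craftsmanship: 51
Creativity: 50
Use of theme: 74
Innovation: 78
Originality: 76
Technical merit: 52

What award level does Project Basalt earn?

Bronze

Craftsmanship score 51 ≥ 40: minimum met.
Weighted total:
  Artistic impression 100 × 0.09 = 9
  Craftsmanship 51 × 0.1 = 5.1
  Creativity 50 × 0.1 = 5
  Use of theme 74 × 0.13 = 9.62
  Innovation 78 × 0.08 = 6.24
  Originality 76 × 0.22 = 16.72
  Technical merit 52 × 0.28 = 14.56
Sum = 66.24
66.24 is ≥ 49 and < 68.5 → Bronze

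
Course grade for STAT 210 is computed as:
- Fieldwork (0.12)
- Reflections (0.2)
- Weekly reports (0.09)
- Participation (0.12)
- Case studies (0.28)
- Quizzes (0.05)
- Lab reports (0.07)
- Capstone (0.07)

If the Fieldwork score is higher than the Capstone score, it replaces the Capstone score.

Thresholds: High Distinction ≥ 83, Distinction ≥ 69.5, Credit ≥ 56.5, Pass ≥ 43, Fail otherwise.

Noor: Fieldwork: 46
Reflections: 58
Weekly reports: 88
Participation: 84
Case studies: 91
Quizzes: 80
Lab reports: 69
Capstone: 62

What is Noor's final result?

Fieldwork (46) ≤ Capstone (62), so Capstone stays at 62.
Weighted total:
  Fieldwork 46 × 0.12 = 5.52
  Reflections 58 × 0.2 = 11.6
  Weekly reports 88 × 0.09 = 7.92
  Participation 84 × 0.12 = 10.08
  Case studies 91 × 0.28 = 25.48
  Quizzes 80 × 0.05 = 4
  Lab reports 69 × 0.07 = 4.83
  Capstone 62 × 0.07 = 4.34
Sum = 73.77
73.77 is ≥ 69.5 and < 83 → Distinction

Distinction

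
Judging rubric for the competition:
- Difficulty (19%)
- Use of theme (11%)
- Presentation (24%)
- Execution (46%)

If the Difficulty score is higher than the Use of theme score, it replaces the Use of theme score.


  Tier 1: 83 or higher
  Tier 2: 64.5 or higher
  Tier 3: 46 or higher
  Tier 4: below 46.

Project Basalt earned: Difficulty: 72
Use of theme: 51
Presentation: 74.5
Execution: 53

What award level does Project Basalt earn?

Difficulty (72) > Use of theme (51), so Use of theme counts as 72.
Weighted total:
  Difficulty 72 × 0.19 = 13.68
  Use of theme 72 × 0.11 = 7.92
  Presentation 74.5 × 0.24 = 17.88
  Execution 53 × 0.46 = 24.38
Sum = 63.86
63.86 is ≥ 46 and < 64.5 → Tier 3

Tier 3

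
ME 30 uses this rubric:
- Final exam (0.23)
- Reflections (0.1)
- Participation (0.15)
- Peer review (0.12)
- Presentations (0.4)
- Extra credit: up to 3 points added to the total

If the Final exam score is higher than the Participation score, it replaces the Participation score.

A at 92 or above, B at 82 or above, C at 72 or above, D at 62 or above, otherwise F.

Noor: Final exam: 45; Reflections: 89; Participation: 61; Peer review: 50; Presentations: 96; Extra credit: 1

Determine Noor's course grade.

Final exam (45) ≤ Participation (61), so Participation stays at 61.
Weighted total:
  Final exam 45 × 0.23 = 10.35
  Reflections 89 × 0.1 = 8.9
  Participation 61 × 0.15 = 9.15
  Peer review 50 × 0.12 = 6
  Presentations 96 × 0.4 = 38.4
Sum = 72.8
Extra credit: 72.8 + 1 = 73.8
73.8 is ≥ 72 and < 82 → C

C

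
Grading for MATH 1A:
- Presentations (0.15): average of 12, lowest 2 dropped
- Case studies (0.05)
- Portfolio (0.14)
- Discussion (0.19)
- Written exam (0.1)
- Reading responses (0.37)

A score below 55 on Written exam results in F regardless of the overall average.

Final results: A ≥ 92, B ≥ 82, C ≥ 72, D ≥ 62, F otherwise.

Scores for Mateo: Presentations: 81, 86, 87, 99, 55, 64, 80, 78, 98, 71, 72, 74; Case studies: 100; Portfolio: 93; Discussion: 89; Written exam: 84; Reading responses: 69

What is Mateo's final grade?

Presentations: drop 55, 64 → average of remaining 10 = 826/10 = 82.6
Written exam score 84 ≥ 55: minimum met.
Weighted total:
  Presentations 82.6 × 0.15 = 12.39
  Case studies 100 × 0.05 = 5
  Portfolio 93 × 0.14 = 13.02
  Discussion 89 × 0.19 = 16.91
  Written exam 84 × 0.1 = 8.4
  Reading responses 69 × 0.37 = 25.53
Sum = 81.25
81.25 is ≥ 72 and < 82 → C

C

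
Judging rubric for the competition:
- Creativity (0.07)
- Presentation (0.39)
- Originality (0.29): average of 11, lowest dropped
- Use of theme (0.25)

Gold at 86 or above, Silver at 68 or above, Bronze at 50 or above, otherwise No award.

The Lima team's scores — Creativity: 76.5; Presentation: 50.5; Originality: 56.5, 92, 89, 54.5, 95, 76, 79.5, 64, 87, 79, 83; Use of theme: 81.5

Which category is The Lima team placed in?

Silver

Originality: drop 54.5 → average of remaining 10 = 801/10 = 80.1
Weighted total:
  Creativity 76.5 × 0.07 = 5.355
  Presentation 50.5 × 0.39 = 19.695
  Originality 80.1 × 0.29 = 23.229
  Use of theme 81.5 × 0.25 = 20.375
Sum = 68.654
68.654 is ≥ 68 and < 86 → Silver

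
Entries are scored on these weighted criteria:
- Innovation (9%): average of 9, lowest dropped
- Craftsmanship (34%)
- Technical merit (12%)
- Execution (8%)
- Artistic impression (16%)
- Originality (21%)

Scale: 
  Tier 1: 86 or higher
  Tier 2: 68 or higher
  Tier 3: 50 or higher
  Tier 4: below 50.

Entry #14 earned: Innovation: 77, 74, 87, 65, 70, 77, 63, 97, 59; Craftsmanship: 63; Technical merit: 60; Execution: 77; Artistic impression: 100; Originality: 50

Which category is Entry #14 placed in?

Innovation: drop 59 → average of remaining 8 = 610/8 = 76.25
Weighted total:
  Innovation 76.25 × 0.09 = 6.8625
  Craftsmanship 63 × 0.34 = 21.42
  Technical merit 60 × 0.12 = 7.2
  Execution 77 × 0.08 = 6.16
  Artistic impression 100 × 0.16 = 16
  Originality 50 × 0.21 = 10.5
Sum = 68.1425
68.1425 is ≥ 68 and < 86 → Tier 2

Tier 2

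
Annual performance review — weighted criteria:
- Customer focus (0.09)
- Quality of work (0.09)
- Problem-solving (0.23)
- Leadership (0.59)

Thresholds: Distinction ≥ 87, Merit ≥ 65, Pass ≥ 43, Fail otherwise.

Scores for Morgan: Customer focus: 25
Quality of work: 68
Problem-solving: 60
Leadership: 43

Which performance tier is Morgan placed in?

Pass

Weighted total:
  Customer focus 25 × 0.09 = 2.25
  Quality of work 68 × 0.09 = 6.12
  Problem-solving 60 × 0.23 = 13.8
  Leadership 43 × 0.59 = 25.37
Sum = 47.54
47.54 is ≥ 43 and < 65 → Pass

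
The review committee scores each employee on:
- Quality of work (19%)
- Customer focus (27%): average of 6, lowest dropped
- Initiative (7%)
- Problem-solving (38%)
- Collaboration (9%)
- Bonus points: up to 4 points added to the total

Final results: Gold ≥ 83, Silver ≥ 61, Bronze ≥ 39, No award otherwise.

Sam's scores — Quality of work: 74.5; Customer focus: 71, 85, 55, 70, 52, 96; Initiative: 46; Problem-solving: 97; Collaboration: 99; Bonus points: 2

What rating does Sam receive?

Gold

Customer focus: drop 52 → average of remaining 5 = 377/5 = 75.4
Weighted total:
  Quality of work 74.5 × 0.19 = 14.155
  Customer focus 75.4 × 0.27 = 20.358
  Initiative 46 × 0.07 = 3.22
  Problem-solving 97 × 0.38 = 36.86
  Collaboration 99 × 0.09 = 8.91
Sum = 83.503
Bonus points: 83.503 + 2 = 85.503
85.503 ≥ 83 → Gold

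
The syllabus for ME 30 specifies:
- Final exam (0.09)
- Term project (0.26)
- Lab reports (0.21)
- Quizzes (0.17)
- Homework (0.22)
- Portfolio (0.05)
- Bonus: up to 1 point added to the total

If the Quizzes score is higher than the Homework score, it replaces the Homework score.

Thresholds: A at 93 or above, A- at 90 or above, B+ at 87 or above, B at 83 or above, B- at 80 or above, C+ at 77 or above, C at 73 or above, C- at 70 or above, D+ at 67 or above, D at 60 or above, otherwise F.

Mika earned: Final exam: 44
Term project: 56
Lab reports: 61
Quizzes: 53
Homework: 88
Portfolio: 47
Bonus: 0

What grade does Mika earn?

Quizzes (53) ≤ Homework (88), so Homework stays at 88.
Weighted total:
  Final exam 44 × 0.09 = 3.96
  Term project 56 × 0.26 = 14.56
  Lab reports 61 × 0.21 = 12.81
  Quizzes 53 × 0.17 = 9.01
  Homework 88 × 0.22 = 19.36
  Portfolio 47 × 0.05 = 2.35
Sum = 62.05
Bonus: 62.05 + 0 = 62.05
62.05 is ≥ 60 and < 67 → D

D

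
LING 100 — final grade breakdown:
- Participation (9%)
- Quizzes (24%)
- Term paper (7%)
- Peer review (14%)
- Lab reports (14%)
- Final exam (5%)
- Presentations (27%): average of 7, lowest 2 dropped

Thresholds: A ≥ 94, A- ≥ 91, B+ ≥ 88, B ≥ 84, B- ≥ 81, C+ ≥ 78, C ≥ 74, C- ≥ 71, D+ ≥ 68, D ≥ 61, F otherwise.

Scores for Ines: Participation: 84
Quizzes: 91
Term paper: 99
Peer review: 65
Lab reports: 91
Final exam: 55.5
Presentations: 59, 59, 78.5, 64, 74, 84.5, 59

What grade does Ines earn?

Presentations: drop 59, 59 → average of remaining 5 = 360/5 = 72
Weighted total:
  Participation 84 × 0.09 = 7.56
  Quizzes 91 × 0.24 = 21.84
  Term paper 99 × 0.07 = 6.93
  Peer review 65 × 0.14 = 9.1
  Lab reports 91 × 0.14 = 12.74
  Final exam 55.5 × 0.05 = 2.775
  Presentations 72 × 0.27 = 19.44
Sum = 80.385
80.385 is ≥ 78 and < 81 → C+

C+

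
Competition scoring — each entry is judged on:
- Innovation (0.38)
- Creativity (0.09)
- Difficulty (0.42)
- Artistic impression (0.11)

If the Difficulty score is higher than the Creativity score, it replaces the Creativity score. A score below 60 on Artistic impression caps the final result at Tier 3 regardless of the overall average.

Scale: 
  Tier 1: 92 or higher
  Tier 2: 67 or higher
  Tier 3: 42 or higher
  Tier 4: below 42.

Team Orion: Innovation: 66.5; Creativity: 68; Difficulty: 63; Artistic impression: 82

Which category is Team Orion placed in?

Tier 3

Difficulty (63) ≤ Creativity (68), so Creativity stays at 68.
Artistic impression score 82 ≥ 60: minimum met.
Weighted total:
  Innovation 66.5 × 0.38 = 25.27
  Creativity 68 × 0.09 = 6.12
  Difficulty 63 × 0.42 = 26.46
  Artistic impression 82 × 0.11 = 9.02
Sum = 66.87
66.87 is ≥ 42 and < 67 → Tier 3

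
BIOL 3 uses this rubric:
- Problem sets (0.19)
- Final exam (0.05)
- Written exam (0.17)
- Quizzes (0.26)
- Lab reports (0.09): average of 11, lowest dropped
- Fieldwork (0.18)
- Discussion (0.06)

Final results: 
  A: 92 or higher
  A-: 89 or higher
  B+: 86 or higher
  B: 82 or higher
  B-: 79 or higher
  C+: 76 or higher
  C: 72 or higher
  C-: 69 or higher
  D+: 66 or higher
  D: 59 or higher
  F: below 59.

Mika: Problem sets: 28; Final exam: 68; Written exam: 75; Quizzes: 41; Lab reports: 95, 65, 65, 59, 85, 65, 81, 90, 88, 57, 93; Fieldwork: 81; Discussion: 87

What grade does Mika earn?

D

Lab reports: drop 57 → average of remaining 10 = 786/10 = 78.6
Weighted total:
  Problem sets 28 × 0.19 = 5.32
  Final exam 68 × 0.05 = 3.4
  Written exam 75 × 0.17 = 12.75
  Quizzes 41 × 0.26 = 10.66
  Lab reports 78.6 × 0.09 = 7.074
  Fieldwork 81 × 0.18 = 14.58
  Discussion 87 × 0.06 = 5.22
Sum = 59.004
59.004 is ≥ 59 and < 66 → D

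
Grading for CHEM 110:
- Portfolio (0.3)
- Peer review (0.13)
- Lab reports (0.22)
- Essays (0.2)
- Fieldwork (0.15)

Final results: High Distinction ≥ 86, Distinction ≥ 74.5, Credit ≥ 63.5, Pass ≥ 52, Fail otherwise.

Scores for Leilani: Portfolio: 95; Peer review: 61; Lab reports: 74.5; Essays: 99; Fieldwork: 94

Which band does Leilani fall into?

Weighted total:
  Portfolio 95 × 0.3 = 28.5
  Peer review 61 × 0.13 = 7.93
  Lab reports 74.5 × 0.22 = 16.39
  Essays 99 × 0.2 = 19.8
  Fieldwork 94 × 0.15 = 14.1
Sum = 86.72
86.72 ≥ 86 → High Distinction

High Distinction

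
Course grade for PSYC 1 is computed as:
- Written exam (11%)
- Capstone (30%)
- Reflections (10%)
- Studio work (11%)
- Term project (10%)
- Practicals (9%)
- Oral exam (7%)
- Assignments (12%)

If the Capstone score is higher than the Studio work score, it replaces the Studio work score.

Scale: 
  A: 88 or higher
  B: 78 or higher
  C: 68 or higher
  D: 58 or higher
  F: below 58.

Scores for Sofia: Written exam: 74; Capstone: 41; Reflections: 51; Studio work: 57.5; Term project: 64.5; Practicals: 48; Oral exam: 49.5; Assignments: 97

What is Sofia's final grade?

F

Capstone (41) ≤ Studio work (57.5), so Studio work stays at 57.5.
Weighted total:
  Written exam 74 × 0.11 = 8.14
  Capstone 41 × 0.3 = 12.3
  Reflections 51 × 0.1 = 5.1
  Studio work 57.5 × 0.11 = 6.325
  Term project 64.5 × 0.1 = 6.45
  Practicals 48 × 0.09 = 4.32
  Oral exam 49.5 × 0.07 = 3.465
  Assignments 97 × 0.12 = 11.64
Sum = 57.74
57.74 < 58 → F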